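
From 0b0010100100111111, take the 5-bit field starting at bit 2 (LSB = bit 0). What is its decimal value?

v = 0010100100111111
Shift right by 2: 00101001001111
Mask low 5 bits: 01111 = 15

15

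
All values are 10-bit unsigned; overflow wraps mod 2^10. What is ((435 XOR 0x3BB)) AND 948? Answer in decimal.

512

435 = 0110110011
0x3BB = 1110111011
→ XOR → 1000001000 = 520
948 = 1110110100
→ AND → 1000000000 = 512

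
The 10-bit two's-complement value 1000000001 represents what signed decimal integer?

-511

pattern = 1000000001 (MSB is 1 ⇒ negative)
Invert: 0111111110, add 1 → 0111111111 = 511, so the value is -511.
(Equivalently: 513 - 2^10 = 513 - 1024 = -511.)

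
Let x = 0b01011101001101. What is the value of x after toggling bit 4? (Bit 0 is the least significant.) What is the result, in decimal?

5981

x = 01011101001101
bit 4 is currently 0; toggle it via x ^ (1 << 4) = x ^ 16
→ 01011101011101 = 5981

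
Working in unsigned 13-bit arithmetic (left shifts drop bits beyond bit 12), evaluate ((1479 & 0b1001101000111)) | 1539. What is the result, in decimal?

1863

1479 = 0010111000111
0b1001101000111 = 1001101000111
→ & → 0000101000111 = 327
1539 = 0011000000011
→ | → 0011101000111 = 1863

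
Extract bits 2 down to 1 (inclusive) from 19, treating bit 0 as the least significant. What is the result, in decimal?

1

v = 000010011
Shift right by 1: 00001001
Mask low 2 bits: 01 = 1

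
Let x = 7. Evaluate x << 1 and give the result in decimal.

7 = 0111
shift left by 1 → 1110 = 14
(equivalently, 7 × 2^1 = 7 × 2)

14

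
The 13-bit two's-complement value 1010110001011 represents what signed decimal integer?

-2677

pattern = 1010110001011 (MSB is 1 ⇒ negative)
Invert: 0101001110100, add 1 → 0101001110101 = 2677, so the value is -2677.
(Equivalently: 5515 - 2^13 = 5515 - 8192 = -2677.)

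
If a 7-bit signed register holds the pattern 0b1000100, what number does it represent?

pattern = 1000100 (MSB is 1 ⇒ negative)
Invert: 0111011, add 1 → 0111100 = 60, so the value is -60.
(Equivalently: 68 - 2^7 = 68 - 128 = -60.)

-60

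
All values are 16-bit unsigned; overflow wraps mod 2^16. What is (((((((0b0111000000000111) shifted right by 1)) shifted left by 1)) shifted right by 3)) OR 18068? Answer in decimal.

20116

0b0111000000000111 = 0111000000000111
→ shifted right by 1 → 0011100000000011 = 14339
→ shifted left by 1 (mod 2^16) → 0111000000000110 = 28678
→ shifted right by 3 → 0000111000000000 = 3584
18068 = 0100011010010100
→ OR → 0100111010010100 = 20116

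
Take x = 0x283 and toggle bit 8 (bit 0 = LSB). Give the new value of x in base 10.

899

x = 01010000011
bit 8 is currently 0; toggle it via x ^ (1 << 8) = x ^ 256
→ 01110000011 = 899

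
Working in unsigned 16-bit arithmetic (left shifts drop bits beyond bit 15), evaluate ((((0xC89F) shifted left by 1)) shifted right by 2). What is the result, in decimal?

9295

0xC89F = 1100100010011111
→ shifted left by 1 (mod 2^16) → 1001000100111110 = 37182
→ shifted right by 2 → 0010010001001111 = 9295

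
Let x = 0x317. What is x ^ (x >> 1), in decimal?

x = 1100010111 = 791
x>>1 = 0110001011
XOR  = 1010011100 = 668
(x ^ (x >> 1) gives the standard binary-reflected Gray code of x.)

668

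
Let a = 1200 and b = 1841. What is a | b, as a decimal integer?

1200 = 10010110000
1841 = 11100110001
 OR → 11110110001 = 1969

1969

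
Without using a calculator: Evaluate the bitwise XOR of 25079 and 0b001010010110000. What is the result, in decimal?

30023

25079 = 110000111110111
b = 001010010110000
XOR → 111010101000111 = 30023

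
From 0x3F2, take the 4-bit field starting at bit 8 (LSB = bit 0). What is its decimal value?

v = 001111110010
Shift right by 8: 0011
Mask low 4 bits: 0011 = 3

3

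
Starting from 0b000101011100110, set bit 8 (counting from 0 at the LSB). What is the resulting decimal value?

x = 000101011100110
bit 8 is currently 0; set it via x | (1 << 8) = x | 256
→ 000101111100110 = 3046

3046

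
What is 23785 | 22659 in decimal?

23785 = 101110011101001
22659 = 101100010000011
 OR → 101110011101011 = 23787

23787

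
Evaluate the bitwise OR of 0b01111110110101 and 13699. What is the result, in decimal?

a = 01111110110101
13699 = 11010110000011
 OR → 11111110110111 = 16311

16311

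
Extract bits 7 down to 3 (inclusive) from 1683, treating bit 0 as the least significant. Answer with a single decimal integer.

18

v = 11010010011
Shift right by 3: 11010010
Mask low 5 bits: 10010 = 18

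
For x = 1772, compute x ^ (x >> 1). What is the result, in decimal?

1434

x = 11011101100 = 1772
x>>1 = 01101110110
XOR  = 10110011010 = 1434
(x ^ (x >> 1) gives the standard binary-reflected Gray code of x.)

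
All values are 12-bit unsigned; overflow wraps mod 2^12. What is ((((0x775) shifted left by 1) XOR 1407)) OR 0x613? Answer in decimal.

3991

0x775 = 011101110101
→ shifted left by 1 (mod 2^12) → 111011101010 = 3818
1407 = 010101111111
→ XOR → 101110010101 = 2965
0x613 = 011000010011
→ OR → 111110010111 = 3991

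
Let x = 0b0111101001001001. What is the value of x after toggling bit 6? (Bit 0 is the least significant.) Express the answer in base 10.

x = 0111101001001001
bit 6 is currently 1; toggle it via x ^ (1 << 6) = x ^ 64
→ 0111101000001001 = 31241

31241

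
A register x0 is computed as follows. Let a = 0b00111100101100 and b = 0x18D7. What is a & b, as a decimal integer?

2052

a = 0111100101100
0x18D7 = 1100011010111
AND → 0100000000100 = 2052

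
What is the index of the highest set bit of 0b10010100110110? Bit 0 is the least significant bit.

13

0b10010100110110 = 10010100110110
The topmost 1 is at position 13 (since 2^13 = 8192 ≤ 9526 < 16384).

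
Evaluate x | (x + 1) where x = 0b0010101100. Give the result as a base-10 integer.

173

x = 10101100 = 172
x + 1 = 10101101
OR    = 10101101 = 173
(x | (x + 1) sets the lowest cleared bit.)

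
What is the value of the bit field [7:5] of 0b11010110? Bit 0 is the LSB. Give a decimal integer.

v = 11010110
Shift right by 5: 110
Mask low 3 bits: 110 = 6

6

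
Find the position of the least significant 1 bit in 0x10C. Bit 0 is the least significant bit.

2

0x10C = 100001100
Trailing zeros: 2, so the lowest set bit is bit 2 (value 4).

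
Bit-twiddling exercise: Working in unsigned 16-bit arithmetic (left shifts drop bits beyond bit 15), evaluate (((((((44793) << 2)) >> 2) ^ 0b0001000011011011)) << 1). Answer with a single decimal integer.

31812

44793 = 1010111011111001
→ << 2 (mod 2^16) → 1011101111100100 = 48100
→ >> 2 → 0010111011111001 = 12025
0b0001000011011011 = 0001000011011011
→ ^ → 0011111000100010 = 15906
→ << 1 (mod 2^16) → 0111110001000100 = 31812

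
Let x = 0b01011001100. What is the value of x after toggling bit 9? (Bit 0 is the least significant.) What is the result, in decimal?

x = 01011001100
bit 9 is currently 1; toggle it via x ^ (1 << 9) = x ^ 512
→ 00011001100 = 204

204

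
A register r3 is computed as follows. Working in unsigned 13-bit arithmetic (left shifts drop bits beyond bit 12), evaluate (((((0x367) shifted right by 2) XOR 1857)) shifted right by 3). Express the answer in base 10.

243

0x367 = 0001101100111
→ shifted right by 2 → 0000011011001 = 217
1857 = 0011101000001
→ XOR → 0011110011000 = 1944
→ shifted right by 3 → 0000011110011 = 243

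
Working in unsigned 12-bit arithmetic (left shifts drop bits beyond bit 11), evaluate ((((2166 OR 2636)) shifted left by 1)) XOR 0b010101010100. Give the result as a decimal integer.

424

2166 = 100001110110
2636 = 101001001100
→ OR → 101001111110 = 2686
→ shifted left by 1 (mod 2^12) → 010011111100 = 1276
0b010101010100 = 010101010100
→ XOR → 000110101000 = 424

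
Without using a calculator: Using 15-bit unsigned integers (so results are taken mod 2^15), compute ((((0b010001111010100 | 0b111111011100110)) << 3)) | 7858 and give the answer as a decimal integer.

32690

0b010001111010100 = 010001111010100
0b111111011100110 = 111111011100110
→ | → 111111111110110 = 32758
→ << 3 (mod 2^15) → 111111110110000 = 32688
7858 = 001111010110010
→ | → 111111110110010 = 32690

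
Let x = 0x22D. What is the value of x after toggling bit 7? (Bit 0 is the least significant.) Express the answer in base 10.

x = 1000101101
bit 7 is currently 0; toggle it via x ^ (1 << 7) = x ^ 128
→ 1010101101 = 685

685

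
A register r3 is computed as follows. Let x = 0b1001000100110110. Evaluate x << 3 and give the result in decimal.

297392

x = 0001001000100110110
shift left by 3 → 1001000100110110000 = 297392
(equivalently, 37174 × 2^3 = 37174 × 8)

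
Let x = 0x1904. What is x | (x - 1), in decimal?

x = 1100100000100 = 6404
x - 1 = 1100100000011
OR    = 1100100000111 = 6407
(x | (x - 1) sets all bits below the lowest set bit.)

6407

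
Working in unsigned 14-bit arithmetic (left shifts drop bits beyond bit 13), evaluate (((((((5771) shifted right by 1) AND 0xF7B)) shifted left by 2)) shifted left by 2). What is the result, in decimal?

5771 = 01011010001011
→ shifted right by 1 → 00101101000101 = 2885
0xF7B = 00111101111011
→ AND → 00101101000001 = 2881
→ shifted left by 2 (mod 2^14) → 10110100000100 = 11524
→ shifted left by 2 (mod 2^14) → 11010000010000 = 13328

13328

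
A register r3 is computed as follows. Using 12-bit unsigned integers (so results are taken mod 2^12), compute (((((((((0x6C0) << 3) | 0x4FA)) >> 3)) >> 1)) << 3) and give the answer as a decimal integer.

888

0x6C0 = 011011000000
→ << 3 (mod 2^12) → 011000000000 = 1536
0x4FA = 010011111010
→ | → 011011111010 = 1786
→ >> 3 → 000011011111 = 223
→ >> 1 → 000001101111 = 111
→ << 3 (mod 2^12) → 001101111000 = 888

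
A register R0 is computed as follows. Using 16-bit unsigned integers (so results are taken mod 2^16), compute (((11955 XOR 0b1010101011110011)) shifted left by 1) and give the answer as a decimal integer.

11955 = 0010111010110011
0b1010101011110011 = 1010101011110011
→ XOR → 1000010001000000 = 33856
→ shifted left by 1 (mod 2^16) → 0000100010000000 = 2176

2176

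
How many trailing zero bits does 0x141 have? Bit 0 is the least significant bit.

0

0x141 = 101000001
Trailing zeros: 0, so the lowest set bit is bit 0 (value 1).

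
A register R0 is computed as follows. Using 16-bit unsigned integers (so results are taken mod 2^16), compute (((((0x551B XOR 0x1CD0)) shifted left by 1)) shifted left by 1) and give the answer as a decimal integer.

10028

0x551B = 0101010100011011
0x1CD0 = 0001110011010000
→ XOR → 0100100111001011 = 18891
→ shifted left by 1 (mod 2^16) → 1001001110010110 = 37782
→ shifted left by 1 (mod 2^16) → 0010011100101100 = 10028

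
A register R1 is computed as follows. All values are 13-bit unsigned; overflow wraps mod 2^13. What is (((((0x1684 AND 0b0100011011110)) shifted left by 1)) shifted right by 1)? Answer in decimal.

132

0x1684 = 1011010000100
0b0100011011110 = 0100011011110
→ AND → 0000010000100 = 132
→ shifted left by 1 (mod 2^13) → 0000100001000 = 264
→ shifted right by 1 → 0000010000100 = 132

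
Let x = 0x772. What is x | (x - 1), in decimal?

x = 11101110010 = 1906
x - 1 = 11101110001
OR    = 11101110011 = 1907
(x | (x - 1) sets all bits below the lowest set bit.)

1907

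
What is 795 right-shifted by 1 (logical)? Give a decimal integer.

397

795 = 1100011011
shift right by 1 → 0110001101 = 397
(equivalently, floor(795 / 2))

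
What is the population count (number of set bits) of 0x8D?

0x8D = 10001101
Count the 1s: 1 + 1 + 1 + 1 = 4

4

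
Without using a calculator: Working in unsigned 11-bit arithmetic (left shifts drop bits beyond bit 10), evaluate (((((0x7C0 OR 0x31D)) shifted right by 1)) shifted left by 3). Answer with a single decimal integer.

0x7C0 = 11111000000
0x31D = 01100011101
→ OR → 11111011101 = 2013
→ shifted right by 1 → 01111101110 = 1006
→ shifted left by 3 (mod 2^11) → 11101110000 = 1904

1904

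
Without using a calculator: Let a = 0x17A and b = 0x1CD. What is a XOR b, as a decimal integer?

183

0x17A = 101111010
0x1CD = 111001101
XOR → 010110111 = 183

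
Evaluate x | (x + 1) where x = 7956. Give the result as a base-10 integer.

x = 1111100010100 = 7956
x + 1 = 1111100010101
OR    = 1111100010101 = 7957
(x | (x + 1) sets the lowest cleared bit.)

7957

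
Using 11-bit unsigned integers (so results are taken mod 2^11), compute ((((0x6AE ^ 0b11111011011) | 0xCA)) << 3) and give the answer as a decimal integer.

0x6AE = 11010101110
0b11111011011 = 11111011011
→ ^ → 00101110101 = 373
0xCA = 00011001010
→ | → 00111111111 = 511
→ << 3 (mod 2^11) → 11111111000 = 2040

2040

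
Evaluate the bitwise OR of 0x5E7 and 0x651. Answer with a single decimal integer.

2039

0x5E7 = 10111100111
0x651 = 11001010001
 OR → 11111110111 = 2039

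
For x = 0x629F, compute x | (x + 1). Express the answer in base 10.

25279

x = 110001010011111 = 25247
x + 1 = 110001010100000
OR    = 110001010111111 = 25279
(x | (x + 1) sets the lowest cleared bit.)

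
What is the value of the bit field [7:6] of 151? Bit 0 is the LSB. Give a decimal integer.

v = 00010010111
Shift right by 6: 00010
Mask low 2 bits: 10 = 2

2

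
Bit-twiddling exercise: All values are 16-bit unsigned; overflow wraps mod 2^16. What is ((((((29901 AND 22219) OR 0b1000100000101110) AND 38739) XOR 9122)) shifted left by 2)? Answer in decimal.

57220

29901 = 0111010011001101
22219 = 0101011011001011
→ AND → 0101010011001001 = 21705
0b1000100000101110 = 1000100000101110
→ OR → 1101110011101111 = 56559
38739 = 1001011101010011
→ AND → 1001010001000011 = 37955
9122 = 0010001110100010
→ XOR → 1011011111100001 = 47073
→ shifted left by 2 (mod 2^16) → 1101111110000100 = 57220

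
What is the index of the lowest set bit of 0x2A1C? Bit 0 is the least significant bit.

2

0x2A1C = 10101000011100
Trailing zeros: 2, so the lowest set bit is bit 2 (value 4).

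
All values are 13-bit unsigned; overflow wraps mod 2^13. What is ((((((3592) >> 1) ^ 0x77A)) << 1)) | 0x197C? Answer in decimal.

6652

3592 = 0111000001000
→ >> 1 → 0011100000100 = 1796
0x77A = 0011101111010
→ ^ → 0000001111110 = 126
→ << 1 (mod 2^13) → 0000011111100 = 252
0x197C = 1100101111100
→ | → 1100111111100 = 6652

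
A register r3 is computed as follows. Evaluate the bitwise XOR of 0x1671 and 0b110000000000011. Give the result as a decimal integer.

30322

0x1671 = 001011001110001
b = 110000000000011
XOR → 111011001110010 = 30322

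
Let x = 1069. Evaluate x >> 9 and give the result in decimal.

2

1069 = 10000101101
shift right by 9 → 00000000010 = 2
(equivalently, floor(1069 / 512))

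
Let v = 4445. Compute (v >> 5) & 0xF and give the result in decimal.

v = 01000101011101
Shift right by 5: 010001010
Mask low 4 bits: 1010 = 10

10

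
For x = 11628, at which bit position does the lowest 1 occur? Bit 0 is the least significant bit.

11628 = 10110101101100
Trailing zeros: 2, so the lowest set bit is bit 2 (value 4).

2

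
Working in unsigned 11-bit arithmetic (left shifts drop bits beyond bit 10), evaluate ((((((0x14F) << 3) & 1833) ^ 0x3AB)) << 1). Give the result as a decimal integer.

774

0x14F = 00101001111
→ << 3 (mod 2^11) → 01001111000 = 632
1833 = 11100101001
→ & → 01000101000 = 552
0x3AB = 01110101011
→ ^ → 00110000011 = 387
→ << 1 (mod 2^11) → 01100000110 = 774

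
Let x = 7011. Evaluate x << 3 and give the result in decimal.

7011 = 0001101101100011
shift left by 3 → 1101101100011000 = 56088
(equivalently, 7011 × 2^3 = 7011 × 8)

56088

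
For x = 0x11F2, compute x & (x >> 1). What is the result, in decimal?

x = 1000111110010 = 4594
x>>1 = 0100011111001
AND  = 0000011110000 = 240
(x & (x >> 1) has a 1 wherever x has two consecutive 1 bits.)

240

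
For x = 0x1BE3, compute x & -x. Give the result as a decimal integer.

1

x = 1101111100011 = 7139
-x (two's complement) = …0010000011101
AND   = 0000000000001 = 1
(x & -x isolates the lowest set bit of x.)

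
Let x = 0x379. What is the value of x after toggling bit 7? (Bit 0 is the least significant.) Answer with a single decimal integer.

x = 01101111001
bit 7 is currently 0; toggle it via x ^ (1 << 7) = x ^ 128
→ 01111111001 = 1017

1017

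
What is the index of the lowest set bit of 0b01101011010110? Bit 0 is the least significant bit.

1

0b01101011010110 = 1101011010110
Trailing zeros: 1, so the lowest set bit is bit 1 (value 2).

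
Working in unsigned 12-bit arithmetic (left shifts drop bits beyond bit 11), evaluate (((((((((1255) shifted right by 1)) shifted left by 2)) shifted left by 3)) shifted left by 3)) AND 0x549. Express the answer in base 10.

1255 = 010011100111
→ shifted right by 1 → 001001110011 = 627
→ shifted left by 2 (mod 2^12) → 100111001100 = 2508
→ shifted left by 3 (mod 2^12) → 111001100000 = 3680
→ shifted left by 3 (mod 2^12) → 001100000000 = 768
0x549 = 010101001001
→ AND → 000100000000 = 256

256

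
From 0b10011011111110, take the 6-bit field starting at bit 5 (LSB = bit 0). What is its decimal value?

55

v = 10011011111110
Shift right by 5: 100110111
Mask low 6 bits: 110111 = 55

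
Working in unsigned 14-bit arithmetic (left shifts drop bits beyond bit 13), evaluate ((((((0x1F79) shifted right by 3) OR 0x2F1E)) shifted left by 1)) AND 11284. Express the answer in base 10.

0x1F79 = 01111101111001
→ shifted right by 3 → 00001111101111 = 1007
0x2F1E = 10111100011110
→ OR → 10111111111111 = 12287
→ shifted left by 1 (mod 2^14) → 01111111111110 = 8190
11284 = 10110000010100
→ AND → 00110000010100 = 3092

3092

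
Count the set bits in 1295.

6

1295 = 10100001111
Count the 1s: 1 + 1 + 1 + 1 + 1 + 1 = 6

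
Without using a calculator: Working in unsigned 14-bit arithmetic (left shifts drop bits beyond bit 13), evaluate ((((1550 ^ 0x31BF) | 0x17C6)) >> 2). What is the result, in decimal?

1550 = 00011000001110
0x31BF = 11000110111111
→ ^ → 11011110110001 = 14257
0x17C6 = 01011111000110
→ | → 11011111110111 = 14327
→ >> 2 → 00110111111101 = 3581

3581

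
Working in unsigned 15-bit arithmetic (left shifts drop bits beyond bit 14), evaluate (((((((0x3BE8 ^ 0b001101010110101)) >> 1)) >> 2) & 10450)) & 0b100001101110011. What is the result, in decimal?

0x3BE8 = 011101111101000
0b001101010110101 = 001101010110101
→ ^ → 010000101011101 = 8541
→ >> 1 → 001000010101110 = 4270
→ >> 2 → 000010000101011 = 1067
10450 = 010100011010010
→ & → 000000000000010 = 2
0b100001101110011 = 100001101110011
→ & → 000000000000010 = 2

2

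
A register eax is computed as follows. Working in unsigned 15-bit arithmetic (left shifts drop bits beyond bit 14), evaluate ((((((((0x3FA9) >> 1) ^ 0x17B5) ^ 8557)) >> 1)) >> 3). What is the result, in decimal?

656

0x3FA9 = 011111110101001
→ >> 1 → 001111111010100 = 8148
0x17B5 = 001011110110101
→ ^ → 000100001100001 = 2145
8557 = 010000101101101
→ ^ → 010100100001100 = 10508
→ >> 1 → 001010010000110 = 5254
→ >> 3 → 000001010010000 = 656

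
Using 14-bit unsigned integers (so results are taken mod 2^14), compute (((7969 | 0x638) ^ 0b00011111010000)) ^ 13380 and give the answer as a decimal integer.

7969 = 01111100100001
0x638 = 00011000111000
→ | → 01111100111001 = 7993
0b00011111010000 = 00011111010000
→ ^ → 01100011101001 = 6377
13380 = 11010001000100
→ ^ → 10110010101101 = 11437

11437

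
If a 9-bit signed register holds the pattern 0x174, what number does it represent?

-140

pattern = 101110100 (MSB is 1 ⇒ negative)
Invert: 010001011, add 1 → 010001100 = 140, so the value is -140.
(Equivalently: 372 - 2^9 = 372 - 512 = -140.)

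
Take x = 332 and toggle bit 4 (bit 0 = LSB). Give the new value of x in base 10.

348

x = 101001100
bit 4 is currently 0; toggle it via x ^ (1 << 4) = x ^ 16
→ 101011100 = 348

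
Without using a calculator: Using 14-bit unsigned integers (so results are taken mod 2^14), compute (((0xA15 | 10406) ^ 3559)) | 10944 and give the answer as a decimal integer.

12240

0xA15 = 00101000010101
10406 = 10100010100110
→ | → 10101010110111 = 10935
3559 = 00110111100111
→ ^ → 10011101010000 = 10064
10944 = 10101011000000
→ | → 10111111010000 = 12240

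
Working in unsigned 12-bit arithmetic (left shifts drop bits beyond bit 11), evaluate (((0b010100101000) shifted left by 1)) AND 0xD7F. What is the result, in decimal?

2128

0b010100101000 = 010100101000
→ shifted left by 1 (mod 2^12) → 101001010000 = 2640
0xD7F = 110101111111
→ AND → 100001010000 = 2128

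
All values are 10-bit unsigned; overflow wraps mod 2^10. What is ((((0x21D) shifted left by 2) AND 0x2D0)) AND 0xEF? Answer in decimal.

0x21D = 1000011101
→ shifted left by 2 (mod 2^10) → 0001110100 = 116
0x2D0 = 1011010000
→ AND → 0001010000 = 80
0xEF = 0011101111
→ AND → 0001000000 = 64

64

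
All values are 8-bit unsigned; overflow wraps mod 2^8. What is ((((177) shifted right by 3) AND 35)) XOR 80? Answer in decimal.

82

177 = 10110001
→ shifted right by 3 → 00010110 = 22
35 = 00100011
→ AND → 00000010 = 2
80 = 01010000
→ XOR → 01010010 = 82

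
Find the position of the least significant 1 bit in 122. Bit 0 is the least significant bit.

1

122 = 1111010
Trailing zeros: 1, so the lowest set bit is bit 1 (value 2).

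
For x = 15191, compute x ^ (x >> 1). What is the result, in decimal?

9980

x = 11101101010111 = 15191
x>>1 = 01110110101011
XOR  = 10011011111100 = 9980
(x ^ (x >> 1) gives the standard binary-reflected Gray code of x.)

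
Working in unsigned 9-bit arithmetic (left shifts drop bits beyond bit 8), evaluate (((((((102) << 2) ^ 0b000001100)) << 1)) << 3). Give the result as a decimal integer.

102 = 001100110
→ << 2 (mod 2^9) → 110011000 = 408
0b000001100 = 000001100
→ ^ → 110010100 = 404
→ << 1 (mod 2^9) → 100101000 = 296
→ << 3 (mod 2^9) → 101000000 = 320

320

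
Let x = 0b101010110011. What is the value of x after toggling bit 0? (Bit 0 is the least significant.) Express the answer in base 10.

x = 101010110011
bit 0 is currently 1; toggle it via x ^ (1 << 0) = x ^ 1
→ 101010110010 = 2738

2738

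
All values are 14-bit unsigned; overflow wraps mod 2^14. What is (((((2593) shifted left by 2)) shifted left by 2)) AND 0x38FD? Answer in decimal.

2593 = 00101000100001
→ shifted left by 2 (mod 2^14) → 10100010000100 = 10372
→ shifted left by 2 (mod 2^14) → 10001000010000 = 8720
0x38FD = 11100011111101
→ AND → 10000000010000 = 8208

8208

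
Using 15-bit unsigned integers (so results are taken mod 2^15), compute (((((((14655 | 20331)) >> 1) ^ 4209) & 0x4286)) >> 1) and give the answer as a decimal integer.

323

14655 = 011100100111111
20331 = 100111101101011
→ | → 111111101111111 = 32639
→ >> 1 → 011111110111111 = 16319
4209 = 001000001110001
→ ^ → 010111111001110 = 12238
0x4286 = 100001010000110
→ & → 000001010000110 = 646
→ >> 1 → 000000101000011 = 323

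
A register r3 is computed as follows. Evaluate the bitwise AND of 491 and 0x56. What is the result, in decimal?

66

491 = 111101011
0x56 = 001010110
AND → 001000010 = 66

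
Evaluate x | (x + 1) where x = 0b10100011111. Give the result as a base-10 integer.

1343

x = 10100011111 = 1311
x + 1 = 10100100000
OR    = 10100111111 = 1343
(x | (x + 1) sets the lowest cleared bit.)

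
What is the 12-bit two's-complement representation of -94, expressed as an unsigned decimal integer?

4002

94 in 12 bits: 000001011110
Invert: 111110100001
Add 1:  111110100010 = 4002
(Check: 2^12 - 94 = 4096 - 94 = 4002.)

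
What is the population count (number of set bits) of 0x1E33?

8

0x1E33 = 1111000110011
Count the 1s: 1 + 1 + 1 + 1 + 1 + 1 + 1 + 1 = 8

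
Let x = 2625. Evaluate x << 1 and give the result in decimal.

2625 = 0101001000001
shift left by 1 → 1010010000010 = 5250
(equivalently, 2625 × 2^1 = 2625 × 2)

5250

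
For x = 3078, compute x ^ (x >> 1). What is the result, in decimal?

x = 110000000110 = 3078
x>>1 = 011000000011
XOR  = 101000000101 = 2565
(x ^ (x >> 1) gives the standard binary-reflected Gray code of x.)

2565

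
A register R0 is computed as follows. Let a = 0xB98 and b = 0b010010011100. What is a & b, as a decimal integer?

152

0xB98 = 101110011000
b = 010010011100
AND → 000010011000 = 152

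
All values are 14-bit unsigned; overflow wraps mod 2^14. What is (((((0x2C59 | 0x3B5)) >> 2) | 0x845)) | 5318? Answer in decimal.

0x2C59 = 10110001011001
0x3B5 = 00001110110101
→ | → 10111111111101 = 12285
→ >> 2 → 00101111111111 = 3071
0x845 = 00100001000101
→ | → 00101111111111 = 3071
5318 = 01010011000110
→ | → 01111111111111 = 8191

8191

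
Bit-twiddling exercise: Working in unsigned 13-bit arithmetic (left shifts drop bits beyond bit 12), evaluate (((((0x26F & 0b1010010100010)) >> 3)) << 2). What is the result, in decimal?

0x26F = 0001001101111
0b1010010100010 = 1010010100010
→ & → 0000000100010 = 34
→ >> 3 → 0000000000100 = 4
→ << 2 (mod 2^13) → 0000000010000 = 16

16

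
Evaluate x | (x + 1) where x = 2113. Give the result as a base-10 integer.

x = 100001000001 = 2113
x + 1 = 100001000010
OR    = 100001000011 = 2115
(x | (x + 1) sets the lowest cleared bit.)

2115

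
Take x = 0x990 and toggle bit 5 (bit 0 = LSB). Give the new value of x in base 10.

x = 0100110010000
bit 5 is currently 0; toggle it via x ^ (1 << 5) = x ^ 32
→ 0100110110000 = 2480

2480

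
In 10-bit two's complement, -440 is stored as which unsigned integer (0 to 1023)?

440 in 10 bits: 0110111000
Invert: 1001000111
Add 1:  1001001000 = 584
(Check: 2^10 - 440 = 1024 - 440 = 584.)

584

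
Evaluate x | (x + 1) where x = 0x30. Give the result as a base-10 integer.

x = 110000 = 48
x + 1 = 110001
OR    = 110001 = 49
(x | (x + 1) sets the lowest cleared bit.)

49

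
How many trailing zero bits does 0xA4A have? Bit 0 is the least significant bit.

0xA4A = 101001001010
Trailing zeros: 1, so the lowest set bit is bit 1 (value 2).

1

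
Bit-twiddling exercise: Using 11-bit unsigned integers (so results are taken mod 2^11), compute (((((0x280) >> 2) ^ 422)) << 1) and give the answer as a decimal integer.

524

0x280 = 01010000000
→ >> 2 → 00010100000 = 160
422 = 00110100110
→ ^ → 00100000110 = 262
→ << 1 (mod 2^11) → 01000001100 = 524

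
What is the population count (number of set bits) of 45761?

45761 = 1011001011000001
Count the 1s: 1 + 1 + 1 + 1 + 1 + 1 + 1 = 7

7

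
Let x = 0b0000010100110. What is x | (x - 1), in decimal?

167

x = 10100110 = 166
x - 1 = 10100101
OR    = 10100111 = 167
(x | (x - 1) sets all bits below the lowest set bit.)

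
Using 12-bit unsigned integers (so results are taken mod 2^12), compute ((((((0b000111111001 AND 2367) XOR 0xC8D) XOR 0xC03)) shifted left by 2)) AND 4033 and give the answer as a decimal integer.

1728

0b000111111001 = 000111111001
2367 = 100100111111
→ AND → 000100111001 = 313
0xC8D = 110010001101
→ XOR → 110110110100 = 3508
0xC03 = 110000000011
→ XOR → 000110110111 = 439
→ shifted left by 2 (mod 2^12) → 011011011100 = 1756
4033 = 111111000001
→ AND → 011011000000 = 1728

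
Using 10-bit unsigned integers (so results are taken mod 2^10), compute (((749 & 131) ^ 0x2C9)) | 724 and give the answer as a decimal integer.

749 = 1011101101
131 = 0010000011
→ & → 0010000001 = 129
0x2C9 = 1011001001
→ ^ → 1001001000 = 584
724 = 1011010100
→ | → 1011011100 = 732

732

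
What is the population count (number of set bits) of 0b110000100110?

n = 110000100110
Count the 1s: 1 + 1 + 1 + 1 + 1 = 5

5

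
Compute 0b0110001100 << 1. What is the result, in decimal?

x = 0110001100
shift left by 1 → 1100011000 = 792
(equivalently, 396 × 2^1 = 396 × 2)

792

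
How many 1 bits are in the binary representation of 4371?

4371 = 1000100010011
Count the 1s: 1 + 1 + 1 + 1 + 1 = 5

5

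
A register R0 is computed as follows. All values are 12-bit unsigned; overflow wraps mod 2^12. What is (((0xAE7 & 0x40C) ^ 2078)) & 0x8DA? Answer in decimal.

0xAE7 = 101011100111
0x40C = 010000001100
→ & → 000000000100 = 4
2078 = 100000011110
→ ^ → 100000011010 = 2074
0x8DA = 100011011010
→ & → 100000011010 = 2074

2074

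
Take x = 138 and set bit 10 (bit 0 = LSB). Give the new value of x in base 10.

x = 00010001010
bit 10 is currently 0; set it via x | (1 << 10) = x | 1024
→ 10010001010 = 1162

1162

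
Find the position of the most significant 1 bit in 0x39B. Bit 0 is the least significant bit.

9

0x39B = 1110011011
The topmost 1 is at position 9 (since 2^9 = 512 ≤ 923 < 1024).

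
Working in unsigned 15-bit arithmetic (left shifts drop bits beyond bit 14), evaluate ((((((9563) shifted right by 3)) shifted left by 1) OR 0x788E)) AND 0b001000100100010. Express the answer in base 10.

4354

9563 = 010010101011011
→ shifted right by 3 → 000010010101011 = 1195
→ shifted left by 1 (mod 2^15) → 000100101010110 = 2390
0x788E = 111100010001110
→ OR → 111100111011110 = 31198
0b001000100100010 = 001000100100010
→ AND → 001000100000010 = 4354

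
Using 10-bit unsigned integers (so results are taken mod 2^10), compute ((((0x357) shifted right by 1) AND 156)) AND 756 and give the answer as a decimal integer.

128

0x357 = 1101010111
→ shifted right by 1 → 0110101011 = 427
156 = 0010011100
→ AND → 0010001000 = 136
756 = 1011110100
→ AND → 0010000000 = 128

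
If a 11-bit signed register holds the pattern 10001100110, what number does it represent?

pattern = 10001100110 (MSB is 1 ⇒ negative)
Invert: 01110011001, add 1 → 01110011010 = 922, so the value is -922.
(Equivalently: 1126 - 2^11 = 1126 - 2048 = -922.)

-922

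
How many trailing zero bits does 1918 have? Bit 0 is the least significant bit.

1

1918 = 11101111110
Trailing zeros: 1, so the lowest set bit is bit 1 (value 2).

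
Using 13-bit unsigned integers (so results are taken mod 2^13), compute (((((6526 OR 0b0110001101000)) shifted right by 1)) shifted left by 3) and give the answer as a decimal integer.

6526 = 1100101111110
0b0110001101000 = 0110001101000
→ OR → 1110101111110 = 7550
→ shifted right by 1 → 0111010111111 = 3775
→ shifted left by 3 (mod 2^13) → 1010111111000 = 5624

5624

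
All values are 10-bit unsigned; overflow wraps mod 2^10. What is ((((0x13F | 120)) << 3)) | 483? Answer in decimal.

1019

0x13F = 0100111111
120 = 0001111000
→ | → 0101111111 = 383
→ << 3 (mod 2^10) → 1111111000 = 1016
483 = 0111100011
→ | → 1111111011 = 1019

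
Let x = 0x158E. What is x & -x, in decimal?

2

x = 1010110001110 = 5518
-x (two's complement) = …0101001110010
AND   = 0000000000010 = 2
(x & -x isolates the lowest set bit of x.)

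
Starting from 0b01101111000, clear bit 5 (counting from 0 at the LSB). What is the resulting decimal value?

856

x = 01101111000
bit 5 is currently 1; clear it via x & ~(1 << 5) = x & ~32
→ 01101011000 = 856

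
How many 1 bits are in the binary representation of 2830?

6

2830 = 101100001110
Count the 1s: 1 + 1 + 1 + 1 + 1 + 1 = 6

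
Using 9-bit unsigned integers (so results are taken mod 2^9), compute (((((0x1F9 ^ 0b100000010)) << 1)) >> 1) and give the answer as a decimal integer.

0x1F9 = 111111001
0b100000010 = 100000010
→ ^ → 011111011 = 251
→ << 1 (mod 2^9) → 111110110 = 502
→ >> 1 → 011111011 = 251

251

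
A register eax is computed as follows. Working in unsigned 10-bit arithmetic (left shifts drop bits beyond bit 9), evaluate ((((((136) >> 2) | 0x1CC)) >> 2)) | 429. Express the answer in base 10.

136 = 0010001000
→ >> 2 → 0000100010 = 34
0x1CC = 0111001100
→ | → 0111101110 = 494
→ >> 2 → 0001111011 = 123
429 = 0110101101
→ | → 0111111111 = 511

511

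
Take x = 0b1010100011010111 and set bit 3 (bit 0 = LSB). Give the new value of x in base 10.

x = 1010100011010111
bit 3 is currently 0; set it via x | (1 << 3) = x | 8
→ 1010100011011111 = 43231

43231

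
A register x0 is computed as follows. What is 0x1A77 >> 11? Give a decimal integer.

3

0x1A77 = 1101001110111
shift right by 11 → 0000000000011 = 3
(equivalently, floor(6775 / 2048))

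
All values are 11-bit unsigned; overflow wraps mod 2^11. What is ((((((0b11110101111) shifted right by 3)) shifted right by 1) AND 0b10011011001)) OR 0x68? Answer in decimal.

0b11110101111 = 11110101111
→ shifted right by 3 → 00011110101 = 245
→ shifted right by 1 → 00001111010 = 122
0b10011011001 = 10011011001
→ AND → 00001011000 = 88
0x68 = 00001101000
→ OR → 00001111000 = 120

120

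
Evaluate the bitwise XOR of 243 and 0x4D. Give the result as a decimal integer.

243 = 11110011
0x4D = 01001101
XOR → 10111110 = 190

190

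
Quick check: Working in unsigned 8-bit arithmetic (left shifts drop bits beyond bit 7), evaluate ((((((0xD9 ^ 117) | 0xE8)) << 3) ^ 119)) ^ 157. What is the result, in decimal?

0xD9 = 11011001
117 = 01110101
→ ^ → 10101100 = 172
0xE8 = 11101000
→ | → 11101100 = 236
→ << 3 (mod 2^8) → 01100000 = 96
119 = 01110111
→ ^ → 00010111 = 23
157 = 10011101
→ ^ → 10001010 = 138

138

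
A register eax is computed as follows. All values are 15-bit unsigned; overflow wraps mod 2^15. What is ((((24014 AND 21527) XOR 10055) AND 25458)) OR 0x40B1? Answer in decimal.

24014 = 101110111001110
21527 = 101010000010111
→ AND → 101010000000110 = 21510
10055 = 010011101000111
→ XOR → 111001101000001 = 29505
25458 = 110001101110010
→ AND → 110001101000000 = 25408
0x40B1 = 100000010110001
→ OR → 110001111110001 = 25585

25585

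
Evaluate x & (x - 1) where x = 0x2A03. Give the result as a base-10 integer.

x = 10101000000011 = 10755
x - 1 = 10101000000010
AND   = 10101000000010 = 10754
(x & (x - 1) clears the lowest set bit of x.)

10754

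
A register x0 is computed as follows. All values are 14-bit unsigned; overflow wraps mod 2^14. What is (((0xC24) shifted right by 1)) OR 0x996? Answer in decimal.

3990

0xC24 = 00110000100100
→ shifted right by 1 → 00011000010010 = 1554
0x996 = 00100110010110
→ OR → 00111110010110 = 3990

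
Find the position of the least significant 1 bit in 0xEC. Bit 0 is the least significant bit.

2

0xEC = 11101100
Trailing zeros: 2, so the lowest set bit is bit 2 (value 4).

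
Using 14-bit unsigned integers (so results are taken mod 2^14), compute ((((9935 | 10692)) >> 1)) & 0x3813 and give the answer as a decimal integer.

4099

9935 = 10011011001111
10692 = 10100111000100
→ | → 10111111001111 = 12239
→ >> 1 → 01011111100111 = 6119
0x3813 = 11100000010011
→ & → 01000000000011 = 4099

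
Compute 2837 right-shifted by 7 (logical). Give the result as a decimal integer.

22

2837 = 101100010101
shift right by 7 → 000000010110 = 22
(equivalently, floor(2837 / 128))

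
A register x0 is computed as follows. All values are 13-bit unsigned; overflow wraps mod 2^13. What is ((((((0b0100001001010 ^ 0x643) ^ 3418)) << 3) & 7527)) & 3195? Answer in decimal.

0b0100001001010 = 0100001001010
0x643 = 0011001000011
→ ^ → 0111000001001 = 3593
3418 = 0110101011010
→ ^ → 0001101010011 = 851
→ << 3 (mod 2^13) → 1101010011000 = 6808
7527 = 1110101100111
→ & → 1100000000000 = 6144
3195 = 0110001111011
→ & → 0100000000000 = 2048

2048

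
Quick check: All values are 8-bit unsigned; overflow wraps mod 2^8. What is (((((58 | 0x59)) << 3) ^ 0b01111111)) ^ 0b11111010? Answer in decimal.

93

58 = 00111010
0x59 = 01011001
→ | → 01111011 = 123
→ << 3 (mod 2^8) → 11011000 = 216
0b01111111 = 01111111
→ ^ → 10100111 = 167
0b11111010 = 11111010
→ ^ → 01011101 = 93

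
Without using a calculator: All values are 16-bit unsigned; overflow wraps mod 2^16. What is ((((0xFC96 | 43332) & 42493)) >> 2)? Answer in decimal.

10613

0xFC96 = 1111110010010110
43332 = 1010100101000100
→ | → 1111110111010110 = 64982
42493 = 1010010111111101
→ & → 1010010111010100 = 42452
→ >> 2 → 0010100101110101 = 10613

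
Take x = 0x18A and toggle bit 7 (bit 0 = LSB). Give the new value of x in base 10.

x = 110001010
bit 7 is currently 1; toggle it via x ^ (1 << 7) = x ^ 128
→ 100001010 = 266

266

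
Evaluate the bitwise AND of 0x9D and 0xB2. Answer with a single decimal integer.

144

0x9D = 10011101
0xB2 = 10110010
AND → 10010000 = 144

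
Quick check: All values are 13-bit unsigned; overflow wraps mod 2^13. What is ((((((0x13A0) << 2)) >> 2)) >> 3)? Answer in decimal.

116

0x13A0 = 1001110100000
→ << 2 (mod 2^13) → 0111010000000 = 3712
→ >> 2 → 0001110100000 = 928
→ >> 3 → 0000001110100 = 116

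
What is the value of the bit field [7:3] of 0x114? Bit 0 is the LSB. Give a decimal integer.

v = 00100010100
Shift right by 3: 00100010
Mask low 5 bits: 00010 = 2

2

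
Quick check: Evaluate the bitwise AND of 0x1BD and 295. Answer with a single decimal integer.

293

0x1BD = 110111101
295 = 100100111
AND → 100100101 = 293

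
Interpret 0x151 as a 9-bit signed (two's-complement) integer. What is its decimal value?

-175

pattern = 101010001 (MSB is 1 ⇒ negative)
Invert: 010101110, add 1 → 010101111 = 175, so the value is -175.
(Equivalently: 337 - 2^9 = 337 - 512 = -175.)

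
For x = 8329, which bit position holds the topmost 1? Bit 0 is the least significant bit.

13

8329 = 10000010001001
The topmost 1 is at position 13 (since 2^13 = 8192 ≤ 8329 < 16384).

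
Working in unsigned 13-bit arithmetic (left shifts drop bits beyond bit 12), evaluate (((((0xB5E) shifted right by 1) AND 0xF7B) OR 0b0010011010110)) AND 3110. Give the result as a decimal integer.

0xB5E = 0101101011110
→ shifted right by 1 → 0010110101111 = 1455
0xF7B = 0111101111011
→ AND → 0010100101011 = 1323
0b0010011010110 = 0010011010110
→ OR → 0010111111111 = 1535
3110 = 0110000100110
→ AND → 0010000100110 = 1062

1062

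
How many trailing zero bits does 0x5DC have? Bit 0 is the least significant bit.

0x5DC = 10111011100
Trailing zeros: 2, so the lowest set bit is bit 2 (value 4).

2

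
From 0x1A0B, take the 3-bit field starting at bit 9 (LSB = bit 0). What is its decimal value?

5

v = 001101000001011
Shift right by 9: 001101
Mask low 3 bits: 101 = 5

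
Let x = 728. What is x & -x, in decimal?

8

x = 1011011000 = 728
-x (two's complement) = …0100101000
AND   = 0000001000 = 8
(x & -x isolates the lowest set bit of x.)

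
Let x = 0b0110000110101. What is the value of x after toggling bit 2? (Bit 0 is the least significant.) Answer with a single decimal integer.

x = 0110000110101
bit 2 is currently 1; toggle it via x ^ (1 << 2) = x ^ 4
→ 0110000110001 = 3121

3121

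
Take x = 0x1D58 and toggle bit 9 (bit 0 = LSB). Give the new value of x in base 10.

8024

x = 1110101011000
bit 9 is currently 0; toggle it via x ^ (1 << 9) = x ^ 512
→ 1111101011000 = 8024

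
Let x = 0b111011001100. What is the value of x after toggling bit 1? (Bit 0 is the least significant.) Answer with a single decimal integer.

x = 111011001100
bit 1 is currently 0; toggle it via x ^ (1 << 1) = x ^ 2
→ 111011001110 = 3790

3790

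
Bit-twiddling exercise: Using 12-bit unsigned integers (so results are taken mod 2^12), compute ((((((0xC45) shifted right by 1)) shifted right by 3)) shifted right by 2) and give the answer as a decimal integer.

0xC45 = 110001000101
→ shifted right by 1 → 011000100010 = 1570
→ shifted right by 3 → 000011000100 = 196
→ shifted right by 2 → 000000110001 = 49

49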